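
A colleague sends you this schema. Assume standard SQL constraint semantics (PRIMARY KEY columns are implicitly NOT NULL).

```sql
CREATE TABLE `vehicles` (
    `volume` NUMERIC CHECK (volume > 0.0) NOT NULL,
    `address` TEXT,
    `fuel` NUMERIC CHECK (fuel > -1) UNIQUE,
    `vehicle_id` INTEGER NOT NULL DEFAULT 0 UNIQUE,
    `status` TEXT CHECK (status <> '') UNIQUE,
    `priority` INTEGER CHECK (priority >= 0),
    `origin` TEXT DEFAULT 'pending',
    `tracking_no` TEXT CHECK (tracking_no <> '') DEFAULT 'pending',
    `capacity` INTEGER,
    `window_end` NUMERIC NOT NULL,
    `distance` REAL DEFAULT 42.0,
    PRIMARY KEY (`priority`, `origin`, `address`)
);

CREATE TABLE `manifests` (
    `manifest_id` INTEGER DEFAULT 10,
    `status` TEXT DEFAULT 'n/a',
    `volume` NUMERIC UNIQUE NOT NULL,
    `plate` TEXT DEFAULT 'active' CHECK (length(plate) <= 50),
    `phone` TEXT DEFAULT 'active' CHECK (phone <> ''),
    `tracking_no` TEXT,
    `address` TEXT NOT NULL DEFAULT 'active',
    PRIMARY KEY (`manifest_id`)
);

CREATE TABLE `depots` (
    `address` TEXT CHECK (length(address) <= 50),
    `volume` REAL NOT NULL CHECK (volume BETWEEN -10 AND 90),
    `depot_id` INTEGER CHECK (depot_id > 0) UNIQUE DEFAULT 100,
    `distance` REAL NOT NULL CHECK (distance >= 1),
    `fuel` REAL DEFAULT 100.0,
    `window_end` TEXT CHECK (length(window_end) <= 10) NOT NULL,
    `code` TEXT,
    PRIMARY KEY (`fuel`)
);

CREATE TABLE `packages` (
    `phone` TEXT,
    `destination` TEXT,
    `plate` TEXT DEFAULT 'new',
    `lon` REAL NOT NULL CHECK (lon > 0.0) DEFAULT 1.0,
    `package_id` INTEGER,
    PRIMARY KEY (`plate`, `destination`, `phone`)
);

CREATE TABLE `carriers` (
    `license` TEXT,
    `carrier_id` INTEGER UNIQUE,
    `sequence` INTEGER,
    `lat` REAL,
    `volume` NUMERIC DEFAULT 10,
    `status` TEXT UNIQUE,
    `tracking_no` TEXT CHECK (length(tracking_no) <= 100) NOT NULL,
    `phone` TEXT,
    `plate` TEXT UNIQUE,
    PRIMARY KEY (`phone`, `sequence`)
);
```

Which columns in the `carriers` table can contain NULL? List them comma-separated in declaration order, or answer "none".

- license: no NOT NULL constraint applies → nullable.
- carrier_id: UNIQUE does not imply NOT NULL → nullable.
- sequence: part of the PRIMARY KEY, which implies NOT NULL → not nullable.
- lat: no NOT NULL constraint applies → nullable.
- volume: DEFAULT only fills an omitted column; an explicit NULL is still allowed → nullable.
- status: UNIQUE does not imply NOT NULL → nullable.
- tracking_no: declared NOT NULL → not nullable.
- phone: part of the PRIMARY KEY, which implies NOT NULL → not nullable.
- plate: UNIQUE does not imply NOT NULL → nullable.

license, carrier_id, lat, volume, status, plate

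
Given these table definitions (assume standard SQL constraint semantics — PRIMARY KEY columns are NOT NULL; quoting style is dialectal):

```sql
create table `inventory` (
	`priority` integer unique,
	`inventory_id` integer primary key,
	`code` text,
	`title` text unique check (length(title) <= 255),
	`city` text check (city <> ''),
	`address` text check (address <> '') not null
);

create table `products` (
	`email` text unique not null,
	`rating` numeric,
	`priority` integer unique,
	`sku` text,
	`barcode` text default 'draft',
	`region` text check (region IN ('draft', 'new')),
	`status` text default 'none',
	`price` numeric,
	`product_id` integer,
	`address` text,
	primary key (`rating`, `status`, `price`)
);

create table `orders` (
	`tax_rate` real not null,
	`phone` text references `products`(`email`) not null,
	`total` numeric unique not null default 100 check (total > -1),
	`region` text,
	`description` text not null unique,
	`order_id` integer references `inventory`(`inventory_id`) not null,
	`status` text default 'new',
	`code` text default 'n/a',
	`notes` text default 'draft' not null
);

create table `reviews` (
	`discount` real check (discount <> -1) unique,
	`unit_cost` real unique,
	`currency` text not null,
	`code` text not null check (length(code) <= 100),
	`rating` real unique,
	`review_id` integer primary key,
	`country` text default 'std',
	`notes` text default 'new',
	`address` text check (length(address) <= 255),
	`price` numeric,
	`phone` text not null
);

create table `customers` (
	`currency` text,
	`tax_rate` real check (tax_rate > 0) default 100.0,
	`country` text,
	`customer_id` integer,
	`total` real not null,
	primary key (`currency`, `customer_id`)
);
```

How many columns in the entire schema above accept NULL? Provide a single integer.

inventory: 4 nullable (priority, code, title, city — PK (inventory_id) and explicit NOT NULL columns excluded).
products: 6 nullable (priority, sku, barcode, region, product_id, address — PK (rating, status, price) and explicit NOT NULL columns excluded).
orders: 3 nullable (region, status, code — PK none and explicit NOT NULL columns excluded).
reviews: 7 nullable (discount, unit_cost, rating, country, notes, address, price — PK (review_id) and explicit NOT NULL columns excluded).
customers: 2 nullable (tax_rate, country — PK (currency, customer_id) and explicit NOT NULL columns excluded).
Total: 4 + 6 + 3 + 7 + 2 = 22.

22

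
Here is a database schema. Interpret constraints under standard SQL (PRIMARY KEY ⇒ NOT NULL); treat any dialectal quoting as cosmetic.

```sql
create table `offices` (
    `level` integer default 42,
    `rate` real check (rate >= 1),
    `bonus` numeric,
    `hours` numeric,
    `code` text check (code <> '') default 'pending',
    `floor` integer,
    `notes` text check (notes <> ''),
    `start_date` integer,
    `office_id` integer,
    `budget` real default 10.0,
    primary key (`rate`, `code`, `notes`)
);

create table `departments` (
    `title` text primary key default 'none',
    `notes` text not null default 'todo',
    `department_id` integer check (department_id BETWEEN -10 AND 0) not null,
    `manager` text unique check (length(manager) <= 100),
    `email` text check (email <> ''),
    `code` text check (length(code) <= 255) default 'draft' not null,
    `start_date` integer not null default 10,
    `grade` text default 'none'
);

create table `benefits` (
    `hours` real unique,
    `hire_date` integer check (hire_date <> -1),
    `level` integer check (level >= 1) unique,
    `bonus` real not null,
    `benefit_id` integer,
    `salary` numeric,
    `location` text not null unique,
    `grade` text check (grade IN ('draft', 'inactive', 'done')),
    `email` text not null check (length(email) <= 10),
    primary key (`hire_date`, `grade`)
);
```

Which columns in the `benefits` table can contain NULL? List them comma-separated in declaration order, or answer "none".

hours, level, benefit_id, salary

- hours: UNIQUE does not imply NOT NULL → nullable.
- hire_date: part of the PRIMARY KEY, which implies NOT NULL → not nullable.
- level: CHECK does not forbid NULL (a CHECK constraint passes when its expression is NULL) → nullable.
- bonus: declared NOT NULL → not nullable.
- benefit_id: no NOT NULL constraint applies → nullable.
- salary: no NOT NULL constraint applies → nullable.
- location: declared NOT NULL → not nullable.
- grade: part of the PRIMARY KEY, which implies NOT NULL → not nullable.
- email: declared NOT NULL → not nullable.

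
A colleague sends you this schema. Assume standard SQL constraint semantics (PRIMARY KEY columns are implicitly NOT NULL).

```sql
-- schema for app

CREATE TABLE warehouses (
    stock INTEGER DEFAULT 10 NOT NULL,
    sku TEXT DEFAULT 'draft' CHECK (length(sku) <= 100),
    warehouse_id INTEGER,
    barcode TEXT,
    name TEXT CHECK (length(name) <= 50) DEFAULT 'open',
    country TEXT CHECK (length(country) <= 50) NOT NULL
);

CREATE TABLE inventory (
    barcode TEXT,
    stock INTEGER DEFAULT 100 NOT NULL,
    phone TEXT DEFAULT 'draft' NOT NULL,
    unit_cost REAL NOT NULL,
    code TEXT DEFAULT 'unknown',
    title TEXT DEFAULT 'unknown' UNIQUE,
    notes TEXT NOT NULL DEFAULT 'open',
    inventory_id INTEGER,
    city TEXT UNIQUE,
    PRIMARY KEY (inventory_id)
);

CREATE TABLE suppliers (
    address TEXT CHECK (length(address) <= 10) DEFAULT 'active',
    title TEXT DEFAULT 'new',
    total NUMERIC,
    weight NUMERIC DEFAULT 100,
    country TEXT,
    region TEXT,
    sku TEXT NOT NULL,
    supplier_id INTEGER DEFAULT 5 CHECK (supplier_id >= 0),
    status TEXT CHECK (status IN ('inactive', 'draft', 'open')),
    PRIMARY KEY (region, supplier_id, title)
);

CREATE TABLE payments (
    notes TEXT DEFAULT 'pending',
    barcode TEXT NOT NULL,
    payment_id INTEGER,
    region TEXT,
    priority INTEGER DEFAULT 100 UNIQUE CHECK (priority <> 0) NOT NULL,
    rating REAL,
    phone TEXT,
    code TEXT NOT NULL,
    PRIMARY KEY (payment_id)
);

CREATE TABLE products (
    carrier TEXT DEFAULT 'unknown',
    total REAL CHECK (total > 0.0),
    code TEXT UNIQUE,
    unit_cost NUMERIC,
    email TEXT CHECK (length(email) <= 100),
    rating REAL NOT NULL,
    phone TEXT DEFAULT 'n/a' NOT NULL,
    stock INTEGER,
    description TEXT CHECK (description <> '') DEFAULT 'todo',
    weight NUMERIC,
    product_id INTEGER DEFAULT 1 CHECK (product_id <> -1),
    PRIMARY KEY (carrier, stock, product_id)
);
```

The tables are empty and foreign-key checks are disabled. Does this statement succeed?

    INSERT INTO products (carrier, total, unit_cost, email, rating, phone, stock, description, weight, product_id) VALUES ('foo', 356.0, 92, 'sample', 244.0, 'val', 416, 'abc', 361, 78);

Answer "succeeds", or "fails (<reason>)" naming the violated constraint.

succeeds

NOT NULL columns: carrier is supplied; phone is supplied; product_id is supplied; rating is supplied; stock is supplied.
CHECK constraints: 356.0 satisfies (total > 0.0); 'sample' satisfies (length(email) <= 100); 'abc' satisfies (description <> ''); 78 satisfies (product_id <> -1).
No constraint is violated.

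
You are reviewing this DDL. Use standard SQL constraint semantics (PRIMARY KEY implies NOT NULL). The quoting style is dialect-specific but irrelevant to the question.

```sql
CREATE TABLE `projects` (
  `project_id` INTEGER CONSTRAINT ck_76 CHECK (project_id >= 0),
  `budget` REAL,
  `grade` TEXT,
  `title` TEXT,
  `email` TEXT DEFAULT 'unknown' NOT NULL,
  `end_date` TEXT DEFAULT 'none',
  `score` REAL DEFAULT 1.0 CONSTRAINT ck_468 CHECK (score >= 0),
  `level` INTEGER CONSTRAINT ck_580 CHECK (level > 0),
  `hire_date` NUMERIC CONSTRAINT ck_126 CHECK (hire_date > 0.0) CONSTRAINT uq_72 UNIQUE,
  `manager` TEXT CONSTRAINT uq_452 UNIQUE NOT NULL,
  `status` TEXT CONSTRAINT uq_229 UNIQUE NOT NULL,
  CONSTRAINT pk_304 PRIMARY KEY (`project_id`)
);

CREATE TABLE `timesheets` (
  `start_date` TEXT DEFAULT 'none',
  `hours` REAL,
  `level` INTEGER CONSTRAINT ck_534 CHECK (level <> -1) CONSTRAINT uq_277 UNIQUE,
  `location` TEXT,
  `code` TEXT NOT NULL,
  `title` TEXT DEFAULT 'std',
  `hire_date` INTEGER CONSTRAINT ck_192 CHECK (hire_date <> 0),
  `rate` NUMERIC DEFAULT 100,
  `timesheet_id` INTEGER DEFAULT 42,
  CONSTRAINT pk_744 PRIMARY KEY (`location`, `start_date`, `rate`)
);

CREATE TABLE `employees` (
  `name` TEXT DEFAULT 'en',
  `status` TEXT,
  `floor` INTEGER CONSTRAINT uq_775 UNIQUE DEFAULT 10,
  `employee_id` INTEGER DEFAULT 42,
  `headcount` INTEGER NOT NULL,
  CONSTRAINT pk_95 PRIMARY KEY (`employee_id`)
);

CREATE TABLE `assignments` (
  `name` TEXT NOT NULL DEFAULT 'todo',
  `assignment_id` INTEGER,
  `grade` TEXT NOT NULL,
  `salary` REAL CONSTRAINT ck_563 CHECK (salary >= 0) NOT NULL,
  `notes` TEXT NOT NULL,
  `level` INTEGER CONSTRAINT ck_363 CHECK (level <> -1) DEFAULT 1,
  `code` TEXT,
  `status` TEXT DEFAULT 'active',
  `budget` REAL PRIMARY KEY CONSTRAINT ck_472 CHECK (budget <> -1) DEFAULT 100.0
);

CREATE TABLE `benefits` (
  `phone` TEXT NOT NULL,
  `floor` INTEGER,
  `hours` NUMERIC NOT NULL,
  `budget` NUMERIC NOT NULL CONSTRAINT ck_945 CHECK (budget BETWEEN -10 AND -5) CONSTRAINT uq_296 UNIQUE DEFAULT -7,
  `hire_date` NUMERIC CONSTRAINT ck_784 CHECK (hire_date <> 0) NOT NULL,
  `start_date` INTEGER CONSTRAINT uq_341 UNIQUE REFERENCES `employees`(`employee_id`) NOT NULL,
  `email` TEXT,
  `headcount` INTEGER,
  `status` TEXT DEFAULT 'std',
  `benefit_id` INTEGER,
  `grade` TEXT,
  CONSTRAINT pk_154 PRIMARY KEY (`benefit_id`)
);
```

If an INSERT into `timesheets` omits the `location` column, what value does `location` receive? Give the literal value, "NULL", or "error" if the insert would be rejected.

error

location has no DEFAULT clause.
Omitting it would insert NULL, but it is part of the PRIMARY KEY, so the INSERT fails.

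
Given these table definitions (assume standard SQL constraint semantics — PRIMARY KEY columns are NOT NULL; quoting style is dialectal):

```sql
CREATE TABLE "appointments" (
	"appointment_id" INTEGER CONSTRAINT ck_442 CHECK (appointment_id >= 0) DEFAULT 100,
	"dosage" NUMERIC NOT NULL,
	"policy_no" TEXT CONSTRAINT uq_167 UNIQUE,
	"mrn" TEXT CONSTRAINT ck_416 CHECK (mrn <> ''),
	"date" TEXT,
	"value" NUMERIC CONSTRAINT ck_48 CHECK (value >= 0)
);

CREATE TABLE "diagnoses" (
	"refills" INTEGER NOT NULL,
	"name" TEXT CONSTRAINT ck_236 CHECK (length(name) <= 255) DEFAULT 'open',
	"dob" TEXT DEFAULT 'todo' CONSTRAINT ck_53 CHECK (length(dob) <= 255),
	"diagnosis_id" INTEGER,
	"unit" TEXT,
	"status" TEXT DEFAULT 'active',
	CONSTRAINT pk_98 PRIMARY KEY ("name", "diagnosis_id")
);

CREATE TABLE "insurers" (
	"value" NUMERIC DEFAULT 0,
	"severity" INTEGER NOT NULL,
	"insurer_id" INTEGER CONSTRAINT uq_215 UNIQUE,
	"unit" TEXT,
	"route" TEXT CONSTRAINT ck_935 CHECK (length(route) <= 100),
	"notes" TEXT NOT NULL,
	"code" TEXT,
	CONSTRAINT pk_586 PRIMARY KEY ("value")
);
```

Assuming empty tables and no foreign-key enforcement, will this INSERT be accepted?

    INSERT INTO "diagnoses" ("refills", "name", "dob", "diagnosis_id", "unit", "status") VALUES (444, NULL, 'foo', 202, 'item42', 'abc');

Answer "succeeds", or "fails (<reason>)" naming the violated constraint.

name is explicitly set to NULL, but name is part of the PRIMARY KEY (implied NOT NULL).

fails (NOT NULL on name)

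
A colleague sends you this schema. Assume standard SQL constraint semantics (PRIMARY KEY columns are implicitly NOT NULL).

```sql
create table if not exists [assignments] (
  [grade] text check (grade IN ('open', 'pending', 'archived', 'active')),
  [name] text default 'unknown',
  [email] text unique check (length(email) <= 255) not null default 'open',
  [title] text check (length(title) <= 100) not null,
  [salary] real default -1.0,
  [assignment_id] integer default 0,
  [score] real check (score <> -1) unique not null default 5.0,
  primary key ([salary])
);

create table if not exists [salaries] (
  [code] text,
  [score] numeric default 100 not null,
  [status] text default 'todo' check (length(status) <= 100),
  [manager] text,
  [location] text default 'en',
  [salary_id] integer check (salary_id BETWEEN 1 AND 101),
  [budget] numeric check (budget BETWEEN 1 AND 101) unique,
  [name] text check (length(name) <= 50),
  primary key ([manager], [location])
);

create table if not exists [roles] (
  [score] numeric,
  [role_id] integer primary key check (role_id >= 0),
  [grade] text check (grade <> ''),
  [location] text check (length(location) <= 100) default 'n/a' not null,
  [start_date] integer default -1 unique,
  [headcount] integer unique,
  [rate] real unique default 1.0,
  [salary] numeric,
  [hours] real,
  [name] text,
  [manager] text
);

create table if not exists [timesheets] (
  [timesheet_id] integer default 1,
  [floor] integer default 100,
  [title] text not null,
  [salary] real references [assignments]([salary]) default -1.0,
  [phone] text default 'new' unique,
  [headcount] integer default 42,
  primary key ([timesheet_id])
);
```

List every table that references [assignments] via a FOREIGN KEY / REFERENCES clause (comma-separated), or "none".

timesheets

- timesheets.salary references assignments(salary).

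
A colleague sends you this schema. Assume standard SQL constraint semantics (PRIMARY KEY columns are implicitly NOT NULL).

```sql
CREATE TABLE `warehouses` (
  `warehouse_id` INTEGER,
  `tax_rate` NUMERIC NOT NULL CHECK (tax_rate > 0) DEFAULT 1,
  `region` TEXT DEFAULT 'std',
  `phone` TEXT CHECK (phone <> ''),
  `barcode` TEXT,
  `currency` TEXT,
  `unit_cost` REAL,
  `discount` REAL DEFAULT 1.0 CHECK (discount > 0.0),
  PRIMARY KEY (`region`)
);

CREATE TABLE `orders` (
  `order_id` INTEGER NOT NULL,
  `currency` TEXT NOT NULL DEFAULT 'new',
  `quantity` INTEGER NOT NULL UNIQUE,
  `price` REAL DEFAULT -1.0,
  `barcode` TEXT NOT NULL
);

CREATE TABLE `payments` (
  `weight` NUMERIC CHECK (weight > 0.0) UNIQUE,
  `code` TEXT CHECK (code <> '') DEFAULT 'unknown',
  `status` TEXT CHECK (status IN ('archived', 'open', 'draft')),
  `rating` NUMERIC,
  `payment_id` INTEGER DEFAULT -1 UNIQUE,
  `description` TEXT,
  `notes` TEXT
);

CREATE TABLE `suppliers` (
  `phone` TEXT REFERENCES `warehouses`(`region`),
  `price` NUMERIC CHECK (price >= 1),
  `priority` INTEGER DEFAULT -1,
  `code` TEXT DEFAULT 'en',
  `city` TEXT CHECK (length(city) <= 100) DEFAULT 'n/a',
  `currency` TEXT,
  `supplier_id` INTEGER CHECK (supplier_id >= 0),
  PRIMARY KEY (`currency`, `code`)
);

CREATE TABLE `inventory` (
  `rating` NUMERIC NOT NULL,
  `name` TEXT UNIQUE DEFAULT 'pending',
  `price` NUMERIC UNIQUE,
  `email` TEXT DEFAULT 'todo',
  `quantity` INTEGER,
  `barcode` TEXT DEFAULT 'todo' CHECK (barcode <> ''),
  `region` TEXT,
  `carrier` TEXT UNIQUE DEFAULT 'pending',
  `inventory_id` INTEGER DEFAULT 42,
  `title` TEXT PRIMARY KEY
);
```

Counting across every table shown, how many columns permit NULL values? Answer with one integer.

warehouses: 6 nullable (warehouse_id, phone, barcode, currency, unit_cost, discount — PK (region) and explicit NOT NULL columns excluded).
orders: 1 nullable (price — PK none and explicit NOT NULL columns excluded).
payments: 7 nullable (weight, code, status, rating, payment_id, description, notes — PK none and explicit NOT NULL columns excluded).
suppliers: 5 nullable (phone, price, priority, city, supplier_id — PK (currency, code) and explicit NOT NULL columns excluded).
inventory: 8 nullable (name, price, email, quantity, barcode, region, carrier, inventory_id — PK (title) and explicit NOT NULL columns excluded).
Total: 6 + 1 + 7 + 5 + 8 = 27.

27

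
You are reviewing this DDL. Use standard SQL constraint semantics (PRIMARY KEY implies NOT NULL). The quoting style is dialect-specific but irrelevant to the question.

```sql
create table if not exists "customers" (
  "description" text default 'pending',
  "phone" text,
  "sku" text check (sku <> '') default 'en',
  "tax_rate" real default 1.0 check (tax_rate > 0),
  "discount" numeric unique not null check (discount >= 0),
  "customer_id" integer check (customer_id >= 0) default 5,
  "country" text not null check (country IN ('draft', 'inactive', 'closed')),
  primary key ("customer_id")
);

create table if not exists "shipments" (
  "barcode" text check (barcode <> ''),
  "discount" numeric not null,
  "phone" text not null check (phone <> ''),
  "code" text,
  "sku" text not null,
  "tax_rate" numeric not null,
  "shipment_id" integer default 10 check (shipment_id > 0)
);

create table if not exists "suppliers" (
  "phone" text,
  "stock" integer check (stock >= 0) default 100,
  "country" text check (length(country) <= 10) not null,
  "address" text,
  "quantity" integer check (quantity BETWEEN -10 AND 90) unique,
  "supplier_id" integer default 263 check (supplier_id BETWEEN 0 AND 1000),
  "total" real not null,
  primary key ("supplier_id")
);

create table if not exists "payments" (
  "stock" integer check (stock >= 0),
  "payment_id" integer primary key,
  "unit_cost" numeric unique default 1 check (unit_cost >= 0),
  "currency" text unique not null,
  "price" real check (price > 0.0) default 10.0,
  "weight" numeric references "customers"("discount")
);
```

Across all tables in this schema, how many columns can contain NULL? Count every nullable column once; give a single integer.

15

customers: 4 nullable (description, phone, sku, tax_rate — PK (customer_id) and explicit NOT NULL columns excluded).
shipments: 3 nullable (barcode, code, shipment_id — PK none and explicit NOT NULL columns excluded).
suppliers: 4 nullable (phone, stock, address, quantity — PK (supplier_id) and explicit NOT NULL columns excluded).
payments: 4 nullable (stock, unit_cost, price, weight — PK (payment_id) and explicit NOT NULL columns excluded).
Total: 4 + 3 + 4 + 4 = 15.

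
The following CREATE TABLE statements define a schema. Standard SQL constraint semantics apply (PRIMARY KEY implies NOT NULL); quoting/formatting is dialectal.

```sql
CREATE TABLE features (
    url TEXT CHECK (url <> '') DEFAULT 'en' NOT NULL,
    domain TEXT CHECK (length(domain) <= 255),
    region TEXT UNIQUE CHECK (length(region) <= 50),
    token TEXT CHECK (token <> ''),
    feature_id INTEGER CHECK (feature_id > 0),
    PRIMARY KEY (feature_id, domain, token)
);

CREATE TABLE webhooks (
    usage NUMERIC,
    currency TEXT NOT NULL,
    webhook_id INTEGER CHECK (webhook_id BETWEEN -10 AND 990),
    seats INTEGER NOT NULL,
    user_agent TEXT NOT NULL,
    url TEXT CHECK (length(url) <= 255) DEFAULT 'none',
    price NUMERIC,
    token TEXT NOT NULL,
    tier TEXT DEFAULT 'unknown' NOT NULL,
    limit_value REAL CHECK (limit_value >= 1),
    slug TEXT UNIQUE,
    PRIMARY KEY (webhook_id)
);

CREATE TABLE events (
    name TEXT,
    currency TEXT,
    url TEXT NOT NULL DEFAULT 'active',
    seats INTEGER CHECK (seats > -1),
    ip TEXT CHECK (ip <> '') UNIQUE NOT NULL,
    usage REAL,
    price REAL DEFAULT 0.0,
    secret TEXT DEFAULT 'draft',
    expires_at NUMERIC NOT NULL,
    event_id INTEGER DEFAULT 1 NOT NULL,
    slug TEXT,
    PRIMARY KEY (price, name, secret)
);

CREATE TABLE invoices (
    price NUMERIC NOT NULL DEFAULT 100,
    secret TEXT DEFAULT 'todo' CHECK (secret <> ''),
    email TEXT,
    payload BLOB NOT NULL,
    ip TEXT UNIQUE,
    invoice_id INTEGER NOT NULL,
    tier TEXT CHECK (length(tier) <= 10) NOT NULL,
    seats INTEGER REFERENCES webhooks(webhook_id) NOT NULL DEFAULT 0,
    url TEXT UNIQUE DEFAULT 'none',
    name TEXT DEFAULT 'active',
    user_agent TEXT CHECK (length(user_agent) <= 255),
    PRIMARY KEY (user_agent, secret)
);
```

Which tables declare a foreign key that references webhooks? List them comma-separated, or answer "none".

- invoices.seats references webhooks(webhook_id).

invoices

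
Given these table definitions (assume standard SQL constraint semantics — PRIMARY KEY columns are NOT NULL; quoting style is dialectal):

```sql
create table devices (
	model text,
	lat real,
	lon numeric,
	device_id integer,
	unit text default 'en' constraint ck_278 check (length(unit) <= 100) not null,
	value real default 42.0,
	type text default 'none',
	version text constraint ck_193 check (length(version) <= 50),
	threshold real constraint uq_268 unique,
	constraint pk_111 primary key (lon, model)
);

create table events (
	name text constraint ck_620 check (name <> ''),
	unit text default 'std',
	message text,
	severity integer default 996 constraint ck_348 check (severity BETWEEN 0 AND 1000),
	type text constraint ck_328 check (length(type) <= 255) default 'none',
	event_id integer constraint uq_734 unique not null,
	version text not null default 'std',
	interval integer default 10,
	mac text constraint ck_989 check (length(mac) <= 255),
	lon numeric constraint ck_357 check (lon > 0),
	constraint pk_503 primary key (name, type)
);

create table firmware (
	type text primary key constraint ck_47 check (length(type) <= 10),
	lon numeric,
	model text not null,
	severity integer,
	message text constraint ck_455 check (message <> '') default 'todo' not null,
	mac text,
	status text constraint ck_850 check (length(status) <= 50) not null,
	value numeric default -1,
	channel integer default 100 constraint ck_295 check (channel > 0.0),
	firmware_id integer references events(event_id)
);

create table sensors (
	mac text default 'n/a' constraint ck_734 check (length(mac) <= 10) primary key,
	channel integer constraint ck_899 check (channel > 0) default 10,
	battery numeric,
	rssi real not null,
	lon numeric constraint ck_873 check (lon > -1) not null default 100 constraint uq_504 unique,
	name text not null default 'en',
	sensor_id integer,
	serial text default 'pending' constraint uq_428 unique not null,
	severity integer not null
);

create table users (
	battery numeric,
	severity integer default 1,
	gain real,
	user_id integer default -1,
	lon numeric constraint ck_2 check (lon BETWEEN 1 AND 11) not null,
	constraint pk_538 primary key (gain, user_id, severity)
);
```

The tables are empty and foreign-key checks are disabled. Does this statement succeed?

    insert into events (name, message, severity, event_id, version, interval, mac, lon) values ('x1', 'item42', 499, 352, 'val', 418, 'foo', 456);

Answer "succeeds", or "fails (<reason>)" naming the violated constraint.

NOT NULL columns: event_id is supplied; name is supplied; type defaults to 'none'; version is supplied.
CHECK constraints: 'x1' satisfies (name <> ''); 499 satisfies (severity BETWEEN 0 AND 1000); 'foo' satisfies (length(mac) <= 255); 456 satisfies (lon > 0).
No constraint is violated.

succeeds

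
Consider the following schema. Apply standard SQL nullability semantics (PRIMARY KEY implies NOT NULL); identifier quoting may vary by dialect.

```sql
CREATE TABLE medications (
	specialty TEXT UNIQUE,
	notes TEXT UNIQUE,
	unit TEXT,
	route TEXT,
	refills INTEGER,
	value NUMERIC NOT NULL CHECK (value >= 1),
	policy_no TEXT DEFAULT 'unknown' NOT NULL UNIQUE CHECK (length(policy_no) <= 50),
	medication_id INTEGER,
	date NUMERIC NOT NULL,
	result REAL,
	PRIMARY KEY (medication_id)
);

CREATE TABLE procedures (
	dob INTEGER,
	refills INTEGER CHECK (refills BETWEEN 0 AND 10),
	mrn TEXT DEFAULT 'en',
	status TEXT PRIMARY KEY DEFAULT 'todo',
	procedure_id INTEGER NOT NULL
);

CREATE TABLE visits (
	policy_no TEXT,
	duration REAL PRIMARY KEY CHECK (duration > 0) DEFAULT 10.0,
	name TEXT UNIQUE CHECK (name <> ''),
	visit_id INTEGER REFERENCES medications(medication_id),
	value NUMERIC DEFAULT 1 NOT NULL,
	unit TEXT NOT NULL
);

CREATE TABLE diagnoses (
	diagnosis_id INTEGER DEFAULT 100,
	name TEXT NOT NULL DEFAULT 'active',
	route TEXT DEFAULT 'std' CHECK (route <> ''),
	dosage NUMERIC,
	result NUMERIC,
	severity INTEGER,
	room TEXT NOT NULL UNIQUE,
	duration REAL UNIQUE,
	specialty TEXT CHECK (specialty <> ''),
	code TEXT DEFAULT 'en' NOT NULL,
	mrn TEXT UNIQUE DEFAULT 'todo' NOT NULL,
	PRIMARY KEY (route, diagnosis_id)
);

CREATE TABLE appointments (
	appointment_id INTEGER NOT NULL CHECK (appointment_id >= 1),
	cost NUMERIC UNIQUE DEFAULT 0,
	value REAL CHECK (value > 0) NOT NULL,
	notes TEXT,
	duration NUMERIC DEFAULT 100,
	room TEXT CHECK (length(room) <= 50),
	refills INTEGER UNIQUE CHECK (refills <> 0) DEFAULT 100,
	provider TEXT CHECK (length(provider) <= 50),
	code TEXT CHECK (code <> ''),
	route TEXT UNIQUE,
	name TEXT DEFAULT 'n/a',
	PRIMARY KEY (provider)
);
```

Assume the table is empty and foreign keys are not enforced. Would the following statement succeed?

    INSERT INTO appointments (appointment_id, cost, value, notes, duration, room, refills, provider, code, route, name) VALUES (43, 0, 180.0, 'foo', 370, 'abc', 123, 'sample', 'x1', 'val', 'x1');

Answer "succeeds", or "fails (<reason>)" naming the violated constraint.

NOT NULL columns: appointment_id is supplied; provider is supplied; value is supplied.
CHECK constraints: 43 satisfies (appointment_id >= 1); 180.0 satisfies (value > 0); 'abc' satisfies (length(room) <= 50); 123 satisfies (refills <> 0); 'sample' satisfies (length(provider) <= 50); 'x1' satisfies (code <> '').
No constraint is violated.

succeeds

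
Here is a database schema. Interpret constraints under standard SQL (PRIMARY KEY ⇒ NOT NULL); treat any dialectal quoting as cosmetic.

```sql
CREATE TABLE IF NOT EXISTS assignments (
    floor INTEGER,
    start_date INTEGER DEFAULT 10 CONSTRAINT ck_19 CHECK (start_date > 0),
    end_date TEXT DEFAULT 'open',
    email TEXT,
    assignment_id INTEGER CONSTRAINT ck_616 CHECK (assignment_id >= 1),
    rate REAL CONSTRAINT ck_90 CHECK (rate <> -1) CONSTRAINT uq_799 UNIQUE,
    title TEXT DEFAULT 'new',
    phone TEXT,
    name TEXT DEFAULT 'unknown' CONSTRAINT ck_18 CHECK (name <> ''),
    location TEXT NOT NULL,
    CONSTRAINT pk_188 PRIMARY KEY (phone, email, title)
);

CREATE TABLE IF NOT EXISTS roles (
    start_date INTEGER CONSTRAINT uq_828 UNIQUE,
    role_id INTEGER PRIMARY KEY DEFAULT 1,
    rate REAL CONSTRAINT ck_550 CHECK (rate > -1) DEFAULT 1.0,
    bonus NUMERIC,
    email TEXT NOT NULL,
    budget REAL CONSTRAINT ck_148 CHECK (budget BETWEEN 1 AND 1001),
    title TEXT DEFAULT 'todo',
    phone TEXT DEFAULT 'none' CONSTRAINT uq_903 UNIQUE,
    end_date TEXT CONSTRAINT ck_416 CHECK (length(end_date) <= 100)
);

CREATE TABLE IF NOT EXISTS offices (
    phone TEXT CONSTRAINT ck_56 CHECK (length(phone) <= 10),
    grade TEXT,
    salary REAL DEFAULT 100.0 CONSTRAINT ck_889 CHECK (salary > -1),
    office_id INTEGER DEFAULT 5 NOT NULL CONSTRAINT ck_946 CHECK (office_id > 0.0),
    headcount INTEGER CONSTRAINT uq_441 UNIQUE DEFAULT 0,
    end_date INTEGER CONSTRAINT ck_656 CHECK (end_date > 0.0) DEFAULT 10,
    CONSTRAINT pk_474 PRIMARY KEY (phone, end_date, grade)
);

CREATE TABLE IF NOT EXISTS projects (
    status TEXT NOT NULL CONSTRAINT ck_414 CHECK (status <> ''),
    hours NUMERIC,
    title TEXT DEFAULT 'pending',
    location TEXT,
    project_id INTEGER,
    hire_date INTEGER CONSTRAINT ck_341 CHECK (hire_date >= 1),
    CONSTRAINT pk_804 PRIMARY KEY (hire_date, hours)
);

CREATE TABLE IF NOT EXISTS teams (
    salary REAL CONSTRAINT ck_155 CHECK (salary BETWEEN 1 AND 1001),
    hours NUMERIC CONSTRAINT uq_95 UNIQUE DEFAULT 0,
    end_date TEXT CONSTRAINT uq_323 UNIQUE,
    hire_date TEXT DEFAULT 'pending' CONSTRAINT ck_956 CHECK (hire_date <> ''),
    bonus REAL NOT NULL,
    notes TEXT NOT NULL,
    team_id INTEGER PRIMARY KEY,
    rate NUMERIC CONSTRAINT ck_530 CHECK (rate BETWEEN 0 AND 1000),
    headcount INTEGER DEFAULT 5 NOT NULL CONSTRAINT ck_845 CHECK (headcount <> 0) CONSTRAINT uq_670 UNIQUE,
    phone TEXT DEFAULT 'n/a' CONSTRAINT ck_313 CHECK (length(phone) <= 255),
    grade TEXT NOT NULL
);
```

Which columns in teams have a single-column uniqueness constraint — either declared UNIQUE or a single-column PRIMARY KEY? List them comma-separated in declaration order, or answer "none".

- salary: no UNIQUE or single-column PK constraint.
- hours: declared UNIQUE → unique.
- end_date: declared UNIQUE → unique.
- hire_date: no UNIQUE or single-column PK constraint.
- bonus: no UNIQUE or single-column PK constraint.
- notes: no UNIQUE or single-column PK constraint.
- team_id: single-column PRIMARY KEY → unique.
- rate: no UNIQUE or single-column PK constraint.
- headcount: declared UNIQUE → unique.
- phone: no UNIQUE or single-column PK constraint.
- grade: no UNIQUE or single-column PK constraint.

hours, end_date, team_id, headcount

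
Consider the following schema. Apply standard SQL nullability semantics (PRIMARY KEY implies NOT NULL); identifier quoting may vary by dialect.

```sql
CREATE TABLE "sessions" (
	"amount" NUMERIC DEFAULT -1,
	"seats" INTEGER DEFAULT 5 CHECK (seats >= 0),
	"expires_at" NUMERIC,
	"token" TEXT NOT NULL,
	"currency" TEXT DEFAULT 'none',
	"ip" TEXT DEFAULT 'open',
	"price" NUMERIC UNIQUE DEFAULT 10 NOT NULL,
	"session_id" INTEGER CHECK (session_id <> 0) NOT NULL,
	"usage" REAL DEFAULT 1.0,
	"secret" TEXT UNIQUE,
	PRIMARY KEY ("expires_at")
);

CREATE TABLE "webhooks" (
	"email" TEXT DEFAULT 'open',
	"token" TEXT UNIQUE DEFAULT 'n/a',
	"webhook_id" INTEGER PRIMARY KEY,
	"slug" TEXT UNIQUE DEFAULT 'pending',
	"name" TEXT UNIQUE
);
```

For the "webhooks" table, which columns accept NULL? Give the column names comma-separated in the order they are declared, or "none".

email, token, slug, name

- email: DEFAULT only fills an omitted column; an explicit NULL is still allowed → nullable.
- token: UNIQUE does not imply NOT NULL → nullable.
- webhook_id: part of the PRIMARY KEY, which implies NOT NULL → not nullable.
- slug: UNIQUE does not imply NOT NULL → nullable.
- name: UNIQUE does not imply NOT NULL → nullable.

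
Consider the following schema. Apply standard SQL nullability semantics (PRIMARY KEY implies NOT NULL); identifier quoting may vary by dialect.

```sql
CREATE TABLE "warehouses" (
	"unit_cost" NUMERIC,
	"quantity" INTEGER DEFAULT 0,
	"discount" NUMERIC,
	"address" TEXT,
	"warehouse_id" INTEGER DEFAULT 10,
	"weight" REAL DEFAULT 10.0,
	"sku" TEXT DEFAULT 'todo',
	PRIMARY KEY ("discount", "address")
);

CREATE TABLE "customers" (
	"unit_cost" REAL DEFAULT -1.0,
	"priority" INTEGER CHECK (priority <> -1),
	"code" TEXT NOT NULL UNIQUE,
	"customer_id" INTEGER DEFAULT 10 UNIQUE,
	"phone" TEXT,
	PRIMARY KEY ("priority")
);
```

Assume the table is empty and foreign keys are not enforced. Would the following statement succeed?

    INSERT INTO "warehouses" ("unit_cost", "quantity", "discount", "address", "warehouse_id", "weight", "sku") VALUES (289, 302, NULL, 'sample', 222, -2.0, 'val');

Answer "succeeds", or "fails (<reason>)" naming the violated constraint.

fails (NOT NULL on discount)

discount is explicitly set to NULL, but discount is part of the PRIMARY KEY (implied NOT NULL).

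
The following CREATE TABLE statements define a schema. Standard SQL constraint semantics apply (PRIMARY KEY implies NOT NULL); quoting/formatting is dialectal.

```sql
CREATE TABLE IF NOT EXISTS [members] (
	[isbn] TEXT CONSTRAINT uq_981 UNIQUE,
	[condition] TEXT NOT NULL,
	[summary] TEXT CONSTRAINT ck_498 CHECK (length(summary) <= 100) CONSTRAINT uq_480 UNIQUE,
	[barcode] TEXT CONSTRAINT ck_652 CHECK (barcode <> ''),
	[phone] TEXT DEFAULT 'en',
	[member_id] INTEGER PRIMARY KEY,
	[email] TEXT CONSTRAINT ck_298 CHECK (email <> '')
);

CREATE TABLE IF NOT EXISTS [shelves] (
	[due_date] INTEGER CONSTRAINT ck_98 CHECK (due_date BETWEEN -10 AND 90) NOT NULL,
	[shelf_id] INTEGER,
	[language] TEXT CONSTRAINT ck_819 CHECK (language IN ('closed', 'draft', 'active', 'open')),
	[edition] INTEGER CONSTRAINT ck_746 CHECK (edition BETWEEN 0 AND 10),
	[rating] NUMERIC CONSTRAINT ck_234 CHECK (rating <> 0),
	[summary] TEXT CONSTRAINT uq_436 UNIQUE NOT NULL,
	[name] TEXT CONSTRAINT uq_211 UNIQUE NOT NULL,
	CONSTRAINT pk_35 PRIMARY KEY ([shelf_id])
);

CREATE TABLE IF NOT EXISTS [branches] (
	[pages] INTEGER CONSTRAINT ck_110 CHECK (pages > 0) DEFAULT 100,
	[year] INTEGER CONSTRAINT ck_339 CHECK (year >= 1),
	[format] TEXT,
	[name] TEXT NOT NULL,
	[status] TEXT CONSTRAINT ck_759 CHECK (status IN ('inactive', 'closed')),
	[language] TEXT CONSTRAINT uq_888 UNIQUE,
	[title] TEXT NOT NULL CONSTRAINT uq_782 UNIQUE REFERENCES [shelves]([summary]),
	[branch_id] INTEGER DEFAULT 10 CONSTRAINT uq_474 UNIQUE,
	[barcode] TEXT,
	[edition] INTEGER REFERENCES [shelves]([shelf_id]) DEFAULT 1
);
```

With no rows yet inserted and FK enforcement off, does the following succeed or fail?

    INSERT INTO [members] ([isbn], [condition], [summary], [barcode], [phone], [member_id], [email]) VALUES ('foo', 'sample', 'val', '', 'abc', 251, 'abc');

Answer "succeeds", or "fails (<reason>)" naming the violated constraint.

fails (CHECK on barcode)

The value '' for barcode violates CHECK (barcode <> '').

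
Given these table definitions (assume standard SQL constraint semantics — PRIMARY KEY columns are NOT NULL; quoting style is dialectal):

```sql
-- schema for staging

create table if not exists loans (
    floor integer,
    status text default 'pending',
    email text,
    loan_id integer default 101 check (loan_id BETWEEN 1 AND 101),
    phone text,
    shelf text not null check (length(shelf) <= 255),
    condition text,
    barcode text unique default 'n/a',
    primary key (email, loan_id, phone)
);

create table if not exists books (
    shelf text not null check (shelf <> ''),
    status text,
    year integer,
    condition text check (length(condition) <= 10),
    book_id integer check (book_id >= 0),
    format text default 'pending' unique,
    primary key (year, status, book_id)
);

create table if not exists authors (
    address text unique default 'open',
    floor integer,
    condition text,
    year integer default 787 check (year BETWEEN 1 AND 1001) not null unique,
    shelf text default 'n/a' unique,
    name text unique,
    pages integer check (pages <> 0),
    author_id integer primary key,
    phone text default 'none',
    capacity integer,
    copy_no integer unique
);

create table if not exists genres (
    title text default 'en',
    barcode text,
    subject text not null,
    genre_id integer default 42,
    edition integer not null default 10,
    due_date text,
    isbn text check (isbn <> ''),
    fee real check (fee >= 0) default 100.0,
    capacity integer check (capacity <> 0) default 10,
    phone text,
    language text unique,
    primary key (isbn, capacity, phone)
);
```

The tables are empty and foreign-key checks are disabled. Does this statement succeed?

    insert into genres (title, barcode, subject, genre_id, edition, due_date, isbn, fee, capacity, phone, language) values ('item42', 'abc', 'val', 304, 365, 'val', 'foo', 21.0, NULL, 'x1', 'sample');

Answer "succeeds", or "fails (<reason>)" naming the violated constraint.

fails (NOT NULL on capacity)

capacity is explicitly set to NULL, but capacity is part of the PRIMARY KEY (implied NOT NULL).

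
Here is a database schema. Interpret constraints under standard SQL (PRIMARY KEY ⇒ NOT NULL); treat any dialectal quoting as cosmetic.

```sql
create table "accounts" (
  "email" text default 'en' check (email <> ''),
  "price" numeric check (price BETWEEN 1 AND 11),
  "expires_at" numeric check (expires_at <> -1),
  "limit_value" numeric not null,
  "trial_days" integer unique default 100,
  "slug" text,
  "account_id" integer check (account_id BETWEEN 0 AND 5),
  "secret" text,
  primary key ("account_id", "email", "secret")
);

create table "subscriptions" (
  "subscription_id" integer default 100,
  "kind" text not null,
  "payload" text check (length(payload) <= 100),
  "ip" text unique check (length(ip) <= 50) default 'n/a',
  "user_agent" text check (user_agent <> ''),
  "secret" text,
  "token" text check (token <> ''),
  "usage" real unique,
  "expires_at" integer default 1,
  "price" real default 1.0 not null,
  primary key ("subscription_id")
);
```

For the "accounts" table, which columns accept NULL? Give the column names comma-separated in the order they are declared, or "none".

price, expires_at, trial_days, slug

- email: part of the PRIMARY KEY, which implies NOT NULL → not nullable.
- price: CHECK does not forbid NULL (a CHECK constraint passes when its expression is NULL) → nullable.
- expires_at: CHECK does not forbid NULL (a CHECK constraint passes when its expression is NULL) → nullable.
- limit_value: declared NOT NULL → not nullable.
- trial_days: UNIQUE does not imply NOT NULL → nullable.
- slug: no NOT NULL constraint applies → nullable.
- account_id: part of the PRIMARY KEY, which implies NOT NULL → not nullable.
- secret: part of the PRIMARY KEY, which implies NOT NULL → not nullable.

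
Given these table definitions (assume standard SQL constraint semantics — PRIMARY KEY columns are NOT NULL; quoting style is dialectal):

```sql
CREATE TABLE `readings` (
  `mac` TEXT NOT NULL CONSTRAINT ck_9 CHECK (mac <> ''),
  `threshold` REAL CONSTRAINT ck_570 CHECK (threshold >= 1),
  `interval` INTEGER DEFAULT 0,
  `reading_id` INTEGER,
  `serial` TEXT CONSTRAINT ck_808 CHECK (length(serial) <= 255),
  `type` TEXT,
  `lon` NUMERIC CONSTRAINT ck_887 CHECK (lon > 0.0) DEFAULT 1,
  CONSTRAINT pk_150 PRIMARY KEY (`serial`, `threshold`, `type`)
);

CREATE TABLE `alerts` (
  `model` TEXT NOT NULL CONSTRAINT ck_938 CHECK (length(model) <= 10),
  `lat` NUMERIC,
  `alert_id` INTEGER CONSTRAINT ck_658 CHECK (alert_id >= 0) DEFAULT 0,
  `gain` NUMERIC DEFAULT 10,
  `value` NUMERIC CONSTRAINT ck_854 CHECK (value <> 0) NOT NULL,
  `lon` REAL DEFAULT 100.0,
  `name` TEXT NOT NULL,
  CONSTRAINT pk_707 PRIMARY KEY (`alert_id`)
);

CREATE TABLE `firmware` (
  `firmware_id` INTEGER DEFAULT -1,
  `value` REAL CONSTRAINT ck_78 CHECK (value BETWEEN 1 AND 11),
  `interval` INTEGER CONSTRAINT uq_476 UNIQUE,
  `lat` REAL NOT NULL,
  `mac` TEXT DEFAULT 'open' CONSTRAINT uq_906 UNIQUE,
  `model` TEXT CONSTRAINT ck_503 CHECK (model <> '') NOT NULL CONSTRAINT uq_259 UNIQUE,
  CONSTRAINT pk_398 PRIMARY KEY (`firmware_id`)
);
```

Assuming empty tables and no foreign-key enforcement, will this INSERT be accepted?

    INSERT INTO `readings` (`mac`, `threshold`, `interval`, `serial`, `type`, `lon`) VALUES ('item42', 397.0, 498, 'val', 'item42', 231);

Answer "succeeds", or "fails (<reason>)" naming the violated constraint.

succeeds

NOT NULL columns: mac is supplied; serial is supplied; threshold is supplied; type is supplied.
CHECK constraints: 'item42' satisfies (mac <> ''); 397.0 satisfies (threshold >= 1); 'val' satisfies (length(serial) <= 255); 231 satisfies (lon > 0.0).
No constraint is violated.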